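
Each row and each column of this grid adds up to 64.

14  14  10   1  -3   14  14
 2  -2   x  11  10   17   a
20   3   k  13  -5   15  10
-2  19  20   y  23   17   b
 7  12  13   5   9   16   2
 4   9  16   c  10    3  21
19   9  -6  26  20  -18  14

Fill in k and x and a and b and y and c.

The known cells in row 3 total 56, leaving 64 − 56 = 8 for the blank.
The known cells in column 3 total 61, leaving 64 − 61 = 3 for the blank.
The known cells in row 6 total 63, leaving 64 − 63 = 1 for the blank.
The known cells in column 4 total 57, leaving 64 − 57 = 7 for the blank.
The known cells in row 4 total 84, leaving 64 − 84 = -20 for the blank.
The known cells in row 2 total 41, leaving 64 − 41 = 23 for the blank.

k = 8, x = 3, a = 23, b = -20, y = 7, c = 1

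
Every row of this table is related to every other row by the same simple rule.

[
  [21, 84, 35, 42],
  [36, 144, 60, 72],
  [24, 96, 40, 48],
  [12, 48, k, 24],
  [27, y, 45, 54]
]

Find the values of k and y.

Each row is a constant multiple of every other row — this is a multiplication table with the headers hidden.
Row 4 is 24/42 = 4/7 times row 1, so its entry in column 3 is 35 × 4/7 = 20.
Row 5 is 54/42 = 9/7 times row 1, so its entry in column 2 is 84 × 9/7 = 108.

k = 20, y = 108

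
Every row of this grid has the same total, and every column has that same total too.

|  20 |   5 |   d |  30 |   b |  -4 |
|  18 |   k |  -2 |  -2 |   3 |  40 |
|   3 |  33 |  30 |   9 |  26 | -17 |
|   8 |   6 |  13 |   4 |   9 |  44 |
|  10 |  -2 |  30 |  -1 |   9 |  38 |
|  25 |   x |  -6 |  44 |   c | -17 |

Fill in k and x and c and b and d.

Rows 3 and 4 both sum to 84, so that's the common total.
The known cells in row 2 total 57, leaving 84 − 57 = 27 for the blank.
The known cells in column 2 total 69, leaving 84 − 69 = 15 for the blank.
The known cells in row 6 total 61, leaving 84 − 61 = 23 for the blank.
The known cells in column 5 total 70, leaving 84 − 70 = 14 for the blank.
The known cells in row 1 total 65, leaving 84 − 65 = 19 for the blank.

k = 27, x = 15, c = 23, b = 14, d = 19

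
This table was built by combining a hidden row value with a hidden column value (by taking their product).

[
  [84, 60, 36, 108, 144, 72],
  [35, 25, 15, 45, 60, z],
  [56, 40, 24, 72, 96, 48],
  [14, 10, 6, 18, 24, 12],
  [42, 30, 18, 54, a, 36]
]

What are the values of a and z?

Each row is a constant multiple of every other row — this is a multiplication table with the headers hidden.
Row 5 is 30/60 = 1/2 times row 1, so its entry in column 5 is 144 × 1/2 = 72.
Row 2 is 25/60 = 5/12 times row 1, so its entry in column 6 is 72 × 5/12 = 30.

a = 72, z = 30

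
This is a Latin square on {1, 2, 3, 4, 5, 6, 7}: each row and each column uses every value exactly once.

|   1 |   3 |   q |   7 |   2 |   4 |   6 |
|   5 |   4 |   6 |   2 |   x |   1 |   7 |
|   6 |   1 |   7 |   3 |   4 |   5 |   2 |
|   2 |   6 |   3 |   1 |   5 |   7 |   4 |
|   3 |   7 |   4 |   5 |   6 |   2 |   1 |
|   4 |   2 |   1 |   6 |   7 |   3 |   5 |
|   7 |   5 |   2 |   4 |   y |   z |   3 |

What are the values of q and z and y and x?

q = 5, z = 6, y = 1, x = 3

For row 1, column 3: row 1 already has {1, 2, 3, 4, 6, 7}; that leaves 5.
At (row 7, col 6): column 6 already has {1, 2, 3, 4, 5, 7}, so the value is 6.
At (row 7, col 5): row 7 already has {2, 3, 4, 5, 6, 7}, so the value is 1.
For row 2, column 5: row 2 already has {1, 2, 4, 5, 6, 7}; that leaves 3.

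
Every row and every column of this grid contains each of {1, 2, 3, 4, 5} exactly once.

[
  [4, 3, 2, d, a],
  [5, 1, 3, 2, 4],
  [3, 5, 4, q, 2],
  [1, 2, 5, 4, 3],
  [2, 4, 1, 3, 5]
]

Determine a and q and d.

At (row 3, col 4): row 3 already has {2, 3, 4, 5}, so the value is 1.
For row 1, column 4: column 4 already has {1, 2, 3, 4}; that leaves 5.
Cell (1,5): row 1 already has {2, 3, 4, 5} → 1.

a = 1, q = 1, d = 5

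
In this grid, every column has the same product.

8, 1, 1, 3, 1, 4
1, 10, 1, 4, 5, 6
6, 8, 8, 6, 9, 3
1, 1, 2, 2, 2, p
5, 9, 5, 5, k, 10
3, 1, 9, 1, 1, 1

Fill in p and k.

Columns 1 and 4 each multiply to 720, so every column has product 720.
Column 6: 4×6×3×10×1 = 720, so the missing entry is 720 ÷ 720 = 1.
Column 5: 1×5×9×2×1 = 90, so the missing entry is 720 ÷ 90 = 8.

p = 1, k = 8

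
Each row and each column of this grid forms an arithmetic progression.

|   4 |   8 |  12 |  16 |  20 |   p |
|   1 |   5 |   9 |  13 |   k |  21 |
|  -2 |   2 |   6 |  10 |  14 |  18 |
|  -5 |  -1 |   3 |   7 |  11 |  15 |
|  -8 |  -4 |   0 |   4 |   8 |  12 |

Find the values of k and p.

Along each row the entries change by 4 per step; down each column they change by -3.
Row 2: from 1 at column 1, stepping by 4 to column 5 gives 17.
Row 1: from 4 at column 1, stepping by 4 to column 6 gives 24.

k = 17, p = 24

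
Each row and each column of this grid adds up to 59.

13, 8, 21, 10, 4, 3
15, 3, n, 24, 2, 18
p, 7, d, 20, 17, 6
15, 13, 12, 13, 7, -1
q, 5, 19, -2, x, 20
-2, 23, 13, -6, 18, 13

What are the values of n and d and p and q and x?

The known cells in column 5 total 48, leaving 59 − 48 = 11 for the blank.
The known cells in row 5 total 53, leaving 59 − 53 = 6 for the blank.
The known cells in row 2 total 62, leaving 59 − 62 = -3 for the blank.
The known cells in column 1 total 47, leaving 59 − 47 = 12 for the blank.
The known cells in row 3 total 62, leaving 59 − 62 = -3 for the blank.

n = -3, d = -3, p = 12, q = 6, x = 11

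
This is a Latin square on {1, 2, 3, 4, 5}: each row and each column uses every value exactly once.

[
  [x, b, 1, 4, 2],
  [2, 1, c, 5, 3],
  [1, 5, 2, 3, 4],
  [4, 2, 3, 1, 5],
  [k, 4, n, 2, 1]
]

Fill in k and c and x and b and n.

k = 3, c = 4, x = 5, b = 3, n = 5

For row 1, column 2: column 2 already has {1, 2, 4, 5}; that leaves 3.
Cell (2,3): row 2 already has {1, 2, 3, 5} → 4.
For row 1, column 1: row 1 already has {1, 2, 3, 4}; that leaves 5.
At (row 5, col 1): column 1 already has {1, 2, 4, 5}, so the value is 3.
Cell (5,3): row 5 already has {1, 2, 3, 4} → 5.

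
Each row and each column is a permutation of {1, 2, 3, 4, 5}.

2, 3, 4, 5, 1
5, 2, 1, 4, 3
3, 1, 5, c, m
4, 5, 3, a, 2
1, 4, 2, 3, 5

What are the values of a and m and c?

a = 1, m = 4, c = 2

For row 3, column 5: column 5 already has {1, 2, 3, 5}; that leaves 4.
At (row 3, col 4): row 3 already has {1, 3, 4, 5}, so the value is 2.
Cell (4,4): row 4 already has {2, 3, 4, 5} → 1.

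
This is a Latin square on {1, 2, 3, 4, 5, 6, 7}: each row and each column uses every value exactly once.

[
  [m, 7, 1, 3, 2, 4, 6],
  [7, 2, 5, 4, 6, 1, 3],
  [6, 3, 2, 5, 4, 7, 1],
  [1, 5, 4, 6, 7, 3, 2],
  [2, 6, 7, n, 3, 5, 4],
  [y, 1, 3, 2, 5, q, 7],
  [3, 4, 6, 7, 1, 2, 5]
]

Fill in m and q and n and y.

m = 5, q = 6, n = 1, y = 4

For row 5, column 4: row 5 already has {2, 3, 4, 5, 6, 7}; that leaves 1.
Cell (6,6): column 6 already has {1, 2, 3, 4, 5, 7} → 6.
For row 6, column 1: row 6 already has {1, 2, 3, 5, 6, 7}; that leaves 4.
For row 1, column 1: row 1 already has {1, 2, 3, 4, 6, 7}; that leaves 5.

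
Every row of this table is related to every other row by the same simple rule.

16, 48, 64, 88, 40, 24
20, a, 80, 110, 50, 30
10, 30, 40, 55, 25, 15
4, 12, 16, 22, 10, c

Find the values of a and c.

Each row is a constant multiple of every other row — this is a multiplication table with the headers hidden.
Row 2 is 20/16 = 5/4 times row 1, so its entry in column 2 is 48 × 5/4 = 60.
Row 4 is 4/16 = 1/4 times row 1, so its entry in column 6 is 24 × 1/4 = 6.

a = 60, c = 6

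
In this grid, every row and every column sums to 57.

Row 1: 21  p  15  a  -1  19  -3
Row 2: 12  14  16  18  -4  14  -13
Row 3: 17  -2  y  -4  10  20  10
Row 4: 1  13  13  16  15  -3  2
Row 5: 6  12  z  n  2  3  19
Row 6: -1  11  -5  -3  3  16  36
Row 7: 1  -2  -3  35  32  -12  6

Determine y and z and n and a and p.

y = 6, z = 15, n = 0, a = -5, p = 11

The known cells in column 2 total 46, leaving 57 − 46 = 11 for the blank.
The known cells in row 1 total 62, leaving 57 − 62 = -5 for the blank.
The known cells in column 4 total 57, leaving 57 − 57 = 0 for the blank.
The known cells in row 5 total 42, leaving 57 − 42 = 15 for the blank.
The known cells in row 3 total 51, leaving 57 − 51 = 6 for the blank.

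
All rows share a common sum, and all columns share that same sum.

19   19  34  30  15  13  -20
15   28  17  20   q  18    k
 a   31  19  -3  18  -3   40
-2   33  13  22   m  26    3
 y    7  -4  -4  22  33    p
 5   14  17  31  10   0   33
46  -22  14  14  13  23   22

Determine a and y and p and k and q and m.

Rows 1 and 6 both sum to 110, so that's the common total.
Row 4 has -2 + 33 + 13 + 22 + 26 + 3 = 95; the blank must be 110 − 95 = 15.
Row 3 has 31 + 19 − 3 + 18 − 3 + 40 = 102; the blank must be 110 − 102 = 8.
Column 1 has 19 + 15 + 8 − 2 + 5 + 46 = 91; the blank must be 110 − 91 = 19.
Row 5 has 19 + 7 − 4 − 4 + 22 + 33 = 73; the blank must be 110 − 73 = 37.
Column 5 has 15 + 18 + 15 + 22 + 10 + 13 = 93; the blank must be 110 − 93 = 17.
Row 2 has 15 + 28 + 17 + 20 + 17 + 18 = 115; the blank must be 110 − 115 = -5.

a = 8, y = 19, p = 37, k = -5, q = 17, m = 15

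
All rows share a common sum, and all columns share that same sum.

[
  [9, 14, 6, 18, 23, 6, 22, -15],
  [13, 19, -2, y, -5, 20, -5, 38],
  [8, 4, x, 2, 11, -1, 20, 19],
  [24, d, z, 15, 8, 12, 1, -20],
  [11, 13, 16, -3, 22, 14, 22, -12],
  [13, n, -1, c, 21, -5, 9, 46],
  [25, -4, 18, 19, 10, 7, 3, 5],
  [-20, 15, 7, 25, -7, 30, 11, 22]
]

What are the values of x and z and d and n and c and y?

x = 20, z = 19, d = 24, n = -2, c = 2, y = 5

Rows 1 and 5 both sum to 83, so that's the common total.
Row 3: 8 + 4 + 2 + 11 − 1 + 20 + 19 = 63, so its missing entry is 83 − 63 = 20.
Column 3: 6 − 2 + 20 + 16 − 1 + 18 + 7 = 64, so its missing entry is 83 − 64 = 19.
Row 4: 24 + 19 + 15 + 8 + 12 + 1 − 20 = 59, so its missing entry is 83 − 59 = 24.
Column 2: 14 + 19 + 4 + 24 + 13 − 4 + 15 = 85, so its missing entry is 83 − 85 = -2.
Row 6: 13 − 2 − 1 + 21 − 5 + 9 + 46 = 81, so its missing entry is 83 − 81 = 2.
Row 2: 13 + 19 − 2 − 5 + 20 − 5 + 38 = 78, so its missing entry is 83 − 78 = 5.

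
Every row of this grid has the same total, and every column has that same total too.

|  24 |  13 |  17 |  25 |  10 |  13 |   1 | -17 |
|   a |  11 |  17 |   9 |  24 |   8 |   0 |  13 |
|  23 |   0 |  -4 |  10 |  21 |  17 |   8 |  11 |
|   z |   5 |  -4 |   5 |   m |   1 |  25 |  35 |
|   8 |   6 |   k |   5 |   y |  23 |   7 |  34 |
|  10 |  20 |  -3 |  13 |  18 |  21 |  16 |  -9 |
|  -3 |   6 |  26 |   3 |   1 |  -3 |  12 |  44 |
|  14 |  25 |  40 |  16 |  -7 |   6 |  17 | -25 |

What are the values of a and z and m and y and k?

Rows 1 and 3 both sum to 86, so that's the common total.
Column 3 has 17 + 17 − 4 − 4 − 3 + 26 + 40 = 89; the blank must be 86 − 89 = -3.
Row 5 has 8 + 6 − 3 + 5 + 23 + 7 + 34 = 80; the blank must be 86 − 80 = 6.
Column 5 has 10 + 24 + 21 + 6 + 18 + 1 − 7 = 73; the blank must be 86 − 73 = 13.
Row 4 has 5 − 4 + 5 + 13 + 1 + 25 + 35 = 80; the blank must be 86 − 80 = 6.
Row 2 has 11 + 17 + 9 + 24 + 8 + 0 + 13 = 82; the blank must be 86 − 82 = 4.

a = 4, z = 6, m = 13, y = 6, k = -3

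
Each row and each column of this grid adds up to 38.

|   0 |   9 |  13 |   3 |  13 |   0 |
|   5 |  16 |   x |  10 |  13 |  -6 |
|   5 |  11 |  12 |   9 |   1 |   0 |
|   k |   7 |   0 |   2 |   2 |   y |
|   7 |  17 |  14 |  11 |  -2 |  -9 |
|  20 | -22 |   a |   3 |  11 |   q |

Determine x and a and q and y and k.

The known cells in row 2 total 38, leaving 38 − 38 = 0 for the blank.
The known cells in column 1 total 37, leaving 38 − 37 = 1 for the blank.
The known cells in row 4 total 12, leaving 38 − 12 = 26 for the blank.
The known cells in column 6 total 11, leaving 38 − 11 = 27 for the blank.
The known cells in row 6 total 39, leaving 38 − 39 = -1 for the blank.

x = 0, a = -1, q = 27, y = 26, k = 1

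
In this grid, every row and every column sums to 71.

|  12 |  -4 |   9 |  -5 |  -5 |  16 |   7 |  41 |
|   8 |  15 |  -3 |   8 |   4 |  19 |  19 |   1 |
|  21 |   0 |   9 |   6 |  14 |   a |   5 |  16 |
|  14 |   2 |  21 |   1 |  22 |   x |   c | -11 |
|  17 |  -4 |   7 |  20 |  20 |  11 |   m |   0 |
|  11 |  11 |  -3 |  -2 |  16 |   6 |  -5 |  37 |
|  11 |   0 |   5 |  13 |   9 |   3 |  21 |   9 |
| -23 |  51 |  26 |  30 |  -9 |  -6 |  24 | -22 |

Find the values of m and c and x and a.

Row 5: 17 − 4 + 7 + 20 + 20 + 11 + 0 = 71, so its missing entry is 71 − 71 = 0.
Row 3: 21 + 0 + 9 + 6 + 14 + 5 + 16 = 71, so its missing entry is 71 − 71 = 0.
Column 6: 16 + 19 + 0 + 11 + 6 + 3 − 6 = 49, so its missing entry is 71 − 49 = 22.
Row 4: 14 + 2 + 21 + 1 + 22 + 22 − 11 = 71, so its missing entry is 71 − 71 = 0.

m = 0, c = 0, x = 22, a = 0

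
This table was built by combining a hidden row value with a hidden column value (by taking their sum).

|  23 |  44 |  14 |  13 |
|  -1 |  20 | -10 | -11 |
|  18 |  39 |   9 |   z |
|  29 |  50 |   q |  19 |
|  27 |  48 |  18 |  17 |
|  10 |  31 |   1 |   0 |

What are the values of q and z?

q = 20, z = 8

The difference between any two rows is the same in every column — this is an addition table with the headers hidden.
Row 4 minus row 1 is 29 − 23 = 6, so its entry in column 3 is 14 + 6 = 20.
Row 3 minus row 1 is 18 − 23 = -5, so its entry in column 4 is 13 + (-5) = 8.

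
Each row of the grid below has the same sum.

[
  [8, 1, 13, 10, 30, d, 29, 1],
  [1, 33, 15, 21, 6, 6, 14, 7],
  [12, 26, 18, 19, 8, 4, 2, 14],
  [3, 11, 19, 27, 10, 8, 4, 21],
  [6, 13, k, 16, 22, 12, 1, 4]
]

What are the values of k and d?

Row 2 sums to 103 and so does row 4; that's the common total.
In row 5 the known cells total 74, leaving 103 − 74 = 29.
In row 1 the known cells total 92, leaving 103 − 92 = 11.

k = 29, d = 11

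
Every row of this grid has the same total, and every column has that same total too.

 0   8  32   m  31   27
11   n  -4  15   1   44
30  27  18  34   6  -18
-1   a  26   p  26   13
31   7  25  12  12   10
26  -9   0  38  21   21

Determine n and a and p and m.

Rows 3 and 5 both sum to 97, so that's the common total.
Row 2 has 11 − 4 + 15 + 1 + 44 = 67; the blank must be 97 − 67 = 30.
Column 2 has 8 + 30 + 27 + 7 − 9 = 63; the blank must be 97 − 63 = 34.
Row 4 has -1 + 34 + 26 + 26 + 13 = 98; the blank must be 97 − 98 = -1.
Row 1 has 0 + 8 + 32 + 31 + 27 = 98; the blank must be 97 − 98 = -1.

n = 30, a = 34, p = -1, m = -1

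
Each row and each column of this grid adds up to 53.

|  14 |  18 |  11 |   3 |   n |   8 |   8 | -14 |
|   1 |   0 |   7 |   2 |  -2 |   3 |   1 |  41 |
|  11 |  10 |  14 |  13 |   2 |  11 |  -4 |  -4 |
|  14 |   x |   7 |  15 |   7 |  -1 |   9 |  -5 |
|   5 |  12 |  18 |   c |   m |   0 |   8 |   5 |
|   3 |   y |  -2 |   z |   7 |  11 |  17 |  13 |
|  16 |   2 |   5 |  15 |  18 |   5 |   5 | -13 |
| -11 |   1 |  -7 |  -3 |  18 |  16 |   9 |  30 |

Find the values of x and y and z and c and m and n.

x = 7, y = 3, z = 1, c = 7, m = -2, n = 5

Row 1 has 14 + 18 + 11 + 3 + 8 + 8 − 14 = 48; the blank must be 53 − 48 = 5.
Column 5 has 5 − 2 + 2 + 7 + 7 + 18 + 18 = 55; the blank must be 53 − 55 = -2.
Row 5 has 5 + 12 + 18 − 2 + 0 + 8 + 5 = 46; the blank must be 53 − 46 = 7.
Row 4 has 14 + 7 + 15 + 7 − 1 + 9 − 5 = 46; the blank must be 53 − 46 = 7.
Column 2 has 18 + 0 + 10 + 7 + 12 + 2 + 1 = 50; the blank must be 53 − 50 = 3.
Row 6 has 3 + 3 − 2 + 7 + 11 + 17 + 13 = 52; the blank must be 53 − 52 = 1.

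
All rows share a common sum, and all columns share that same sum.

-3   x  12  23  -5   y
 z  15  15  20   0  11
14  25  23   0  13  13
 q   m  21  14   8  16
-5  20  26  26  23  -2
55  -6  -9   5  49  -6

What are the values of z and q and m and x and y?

z = 27, q = 0, m = 29, x = 5, y = 56

Rows 3 and 5 both sum to 88, so that's the common total.
Column 6: 11 + 13 + 16 − 2 − 6 = 32, so its missing entry is 88 − 32 = 56.
Row 1: -3 + 12 + 23 − 5 + 56 = 83, so its missing entry is 88 − 83 = 5.
Column 2: 5 + 15 + 25 + 20 − 6 = 59, so its missing entry is 88 − 59 = 29.
Row 4: 29 + 21 + 14 + 8 + 16 = 88, so its missing entry is 88 − 88 = 0.
Row 2: 15 + 15 + 20 + 0 + 11 = 61, so its missing entry is 88 − 61 = 27.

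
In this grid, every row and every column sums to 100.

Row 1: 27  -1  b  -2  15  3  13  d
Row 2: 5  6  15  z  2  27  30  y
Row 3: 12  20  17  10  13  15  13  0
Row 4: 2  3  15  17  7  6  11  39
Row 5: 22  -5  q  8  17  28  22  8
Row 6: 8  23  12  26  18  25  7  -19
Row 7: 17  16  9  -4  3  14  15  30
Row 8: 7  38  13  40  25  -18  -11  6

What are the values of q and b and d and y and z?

Row 5 has 22 − 5 + 8 + 17 + 28 + 22 + 8 = 100; the blank must be 100 − 100 = 0.
Column 3 has 15 + 17 + 15 + 0 + 12 + 9 + 13 = 81; the blank must be 100 − 81 = 19.
Row 1 has 27 − 1 + 19 − 2 + 15 + 3 + 13 = 74; the blank must be 100 − 74 = 26.
Column 8 has 26 + 0 + 39 + 8 − 19 + 30 + 6 = 90; the blank must be 100 − 90 = 10.
Row 2 has 5 + 6 + 15 + 2 + 27 + 30 + 10 = 95; the blank must be 100 − 95 = 5.

q = 0, b = 19, d = 26, y = 10, z = 5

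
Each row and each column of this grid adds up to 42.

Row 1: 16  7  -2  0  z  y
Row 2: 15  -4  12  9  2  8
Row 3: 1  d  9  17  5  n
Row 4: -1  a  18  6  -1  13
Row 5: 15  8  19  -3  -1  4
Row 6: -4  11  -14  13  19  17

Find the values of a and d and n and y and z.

a = 7, d = 13, n = -3, y = 3, z = 18

The known cells in column 5 total 24, leaving 42 − 24 = 18 for the blank.
The known cells in row 4 total 35, leaving 42 − 35 = 7 for the blank.
The known cells in column 2 total 29, leaving 42 − 29 = 13 for the blank.
The known cells in row 1 total 39, leaving 42 − 39 = 3 for the blank.
The known cells in row 3 total 45, leaving 42 − 45 = -3 for the blank.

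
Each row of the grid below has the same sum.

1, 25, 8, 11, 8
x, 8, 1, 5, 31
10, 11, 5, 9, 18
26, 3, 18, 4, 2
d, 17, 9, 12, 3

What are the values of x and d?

x = 8, d = 12

Rows 1 and 3 both add up to 53, so every row sums to 53.
Row 2: 8 + 1 + 5 + 31 = 45, so the missing entry is 53 − 45 = 8.
Row 5: 17 + 9 + 12 + 3 = 41, so the missing entry is 53 − 41 = 12.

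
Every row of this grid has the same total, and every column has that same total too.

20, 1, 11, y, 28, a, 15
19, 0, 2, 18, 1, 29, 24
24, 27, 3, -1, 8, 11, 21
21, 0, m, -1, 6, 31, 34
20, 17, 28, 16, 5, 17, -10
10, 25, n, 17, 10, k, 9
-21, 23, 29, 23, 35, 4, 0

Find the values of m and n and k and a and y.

Rows 2 and 3 both sum to 93, so that's the common total.
Column 4: 18 − 1 − 1 + 16 + 17 + 23 = 72, so its missing entry is 93 − 72 = 21.
Row 1: 20 + 1 + 11 + 21 + 28 + 15 = 96, so its missing entry is 93 − 96 = -3.
Column 6: -3 + 29 + 11 + 31 + 17 + 4 = 89, so its missing entry is 93 − 89 = 4.
Row 4: 21 + 0 − 1 + 6 + 31 + 34 = 91, so its missing entry is 93 − 91 = 2.
Row 6: 10 + 25 + 17 + 10 + 4 + 9 = 75, so its missing entry is 93 − 75 = 18.

m = 2, n = 18, k = 4, a = -3, y = 21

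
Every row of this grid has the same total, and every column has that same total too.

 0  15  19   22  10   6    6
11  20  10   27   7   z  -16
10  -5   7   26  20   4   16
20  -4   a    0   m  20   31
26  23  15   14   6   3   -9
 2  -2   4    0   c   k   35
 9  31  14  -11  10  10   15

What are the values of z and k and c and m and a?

z = 19, k = 16, c = 23, m = 2, a = 9

Rows 1 and 3 both sum to 78, so that's the common total.
Row 2 has 11 + 20 + 10 + 27 + 7 − 16 = 59; the blank must be 78 − 59 = 19.
Column 6 has 6 + 19 + 4 + 20 + 3 + 10 = 62; the blank must be 78 − 62 = 16.
Row 6 has 2 − 2 + 4 + 0 + 16 + 35 = 55; the blank must be 78 − 55 = 23.
Column 5 has 10 + 7 + 20 + 6 + 23 + 10 = 76; the blank must be 78 − 76 = 2.
Row 4 has 20 − 4 + 0 + 2 + 20 + 31 = 69; the blank must be 78 − 69 = 9.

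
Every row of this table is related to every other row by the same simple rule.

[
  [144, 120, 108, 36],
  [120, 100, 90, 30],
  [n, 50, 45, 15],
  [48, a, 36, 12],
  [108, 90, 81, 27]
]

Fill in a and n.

a = 40, n = 60

Each row is a constant multiple of every other row — this is a multiplication table with the headers hidden.
Row 4 is 36/108 = 1/3 times row 1, so its entry in column 2 is 120 × 1/3 = 40.
Row 3 is 45/108 = 5/12 times row 1, so its entry in column 1 is 144 × 5/12 = 60.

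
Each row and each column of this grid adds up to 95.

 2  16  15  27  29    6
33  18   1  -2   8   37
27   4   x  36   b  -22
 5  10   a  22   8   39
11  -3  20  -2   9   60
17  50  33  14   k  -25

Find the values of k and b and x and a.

k = 6, b = 35, x = 15, a = 11

Row 6: 17 + 50 + 33 + 14 − 25 = 89, so its missing entry is 95 − 89 = 6.
Column 5: 29 + 8 + 8 + 9 + 6 = 60, so its missing entry is 95 − 60 = 35.
Row 4: 5 + 10 + 22 + 8 + 39 = 84, so its missing entry is 95 − 84 = 11.
Row 3: 27 + 4 + 36 + 35 − 22 = 80, so its missing entry is 95 − 80 = 15.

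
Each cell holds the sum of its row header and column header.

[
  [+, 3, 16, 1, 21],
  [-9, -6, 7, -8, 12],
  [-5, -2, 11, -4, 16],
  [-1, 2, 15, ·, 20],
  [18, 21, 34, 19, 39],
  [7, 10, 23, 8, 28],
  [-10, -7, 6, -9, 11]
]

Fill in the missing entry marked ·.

-1 + 1 = 0.

0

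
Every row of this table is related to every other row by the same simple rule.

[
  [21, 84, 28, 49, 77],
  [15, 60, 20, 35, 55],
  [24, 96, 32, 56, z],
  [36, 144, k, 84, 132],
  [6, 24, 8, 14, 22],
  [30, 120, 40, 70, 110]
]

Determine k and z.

Each row is a constant multiple of every other row — this is a multiplication table with the headers hidden.
Row 4 is 144/84 = 12/7 times row 1, so its entry in column 3 is 28 × 12/7 = 48.
Row 3 is 96/84 = 8/7 times row 1, so its entry in column 5 is 77 × 8/7 = 88.

k = 48, z = 88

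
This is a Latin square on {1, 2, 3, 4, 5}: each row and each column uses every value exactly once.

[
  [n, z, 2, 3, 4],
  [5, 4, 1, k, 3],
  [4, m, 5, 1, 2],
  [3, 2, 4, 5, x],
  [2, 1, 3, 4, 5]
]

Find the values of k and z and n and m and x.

k = 2, z = 5, n = 1, m = 3, x = 1

For row 3, column 2: row 3 already has {1, 2, 4, 5}; that leaves 3.
For row 1, column 2: column 2 already has {1, 2, 3, 4}; that leaves 5.
Cell (4,5): row 4 already has {2, 3, 4, 5} → 1.
Cell (1,1): row 1 already has {2, 3, 4, 5} → 1.
For row 2, column 4: row 2 already has {1, 3, 4, 5}; that leaves 2.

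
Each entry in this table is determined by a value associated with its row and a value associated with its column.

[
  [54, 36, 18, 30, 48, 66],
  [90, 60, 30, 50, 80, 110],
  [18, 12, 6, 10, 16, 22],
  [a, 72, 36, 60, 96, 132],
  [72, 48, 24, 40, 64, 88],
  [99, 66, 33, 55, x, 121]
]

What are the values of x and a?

x = 88, a = 108

Each row is a constant multiple of every other row — this is a multiplication table with the headers hidden.
Row 6 is 66/36 = 11/6 times row 1, so its entry in column 5 is 48 × 11/6 = 88.
Row 4 is 72/36 = 2/1 times row 1, so its entry in column 1 is 54 × 2/1 = 108.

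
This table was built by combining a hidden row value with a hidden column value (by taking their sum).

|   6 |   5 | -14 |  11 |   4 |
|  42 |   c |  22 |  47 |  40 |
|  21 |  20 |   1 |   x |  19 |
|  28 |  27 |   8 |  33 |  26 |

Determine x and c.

The difference between any two rows is the same in every column — this is an addition table with the headers hidden.
Row 3 minus row 1 is 1 − (-14) = 15, so its entry in column 4 is 11 + 15 = 26.
Row 2 minus row 1 is 22 − (-14) = 36, so its entry in column 2 is 5 + 36 = 41.

x = 26, c = 41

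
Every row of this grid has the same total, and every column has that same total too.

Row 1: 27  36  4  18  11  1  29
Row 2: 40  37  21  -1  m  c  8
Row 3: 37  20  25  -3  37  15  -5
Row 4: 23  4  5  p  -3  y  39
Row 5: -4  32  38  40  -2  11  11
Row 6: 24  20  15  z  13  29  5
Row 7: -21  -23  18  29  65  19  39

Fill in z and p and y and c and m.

Rows 1 and 3 both sum to 126, so that's the common total.
Column 5: 11 + 37 − 3 − 2 + 13 + 65 = 121, so its missing entry is 126 − 121 = 5.
Row 2: 40 + 37 + 21 − 1 + 5 + 8 = 110, so its missing entry is 126 − 110 = 16.
Row 6: 24 + 20 + 15 + 13 + 29 + 5 = 106, so its missing entry is 126 − 106 = 20.
Column 4: 18 − 1 − 3 + 40 + 20 + 29 = 103, so its missing entry is 126 − 103 = 23.
Row 4: 23 + 4 + 5 + 23 − 3 + 39 = 91, so its missing entry is 126 − 91 = 35.

z = 20, p = 23, y = 35, c = 16, m = 5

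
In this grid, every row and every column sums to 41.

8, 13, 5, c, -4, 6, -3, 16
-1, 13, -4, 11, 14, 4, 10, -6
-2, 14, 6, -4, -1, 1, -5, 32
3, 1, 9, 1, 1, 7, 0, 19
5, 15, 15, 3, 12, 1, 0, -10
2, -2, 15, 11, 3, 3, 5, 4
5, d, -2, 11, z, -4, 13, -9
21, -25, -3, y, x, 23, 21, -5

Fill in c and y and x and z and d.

Column 2: 13 + 13 + 14 + 1 + 15 − 2 − 25 = 29, so its missing entry is 41 − 29 = 12.
Row 1: 8 + 13 + 5 − 4 + 6 − 3 + 16 = 41, so its missing entry is 41 − 41 = 0.
Row 7: 5 + 12 − 2 + 11 − 4 + 13 − 9 = 26, so its missing entry is 41 − 26 = 15.
Column 5: -4 + 14 − 1 + 1 + 12 + 3 + 15 = 40, so its missing entry is 41 − 40 = 1.
Row 8: 21 − 25 − 3 + 1 + 23 + 21 − 5 = 33, so its missing entry is 41 − 33 = 8.

c = 0, y = 8, x = 1, z = 15, d = 12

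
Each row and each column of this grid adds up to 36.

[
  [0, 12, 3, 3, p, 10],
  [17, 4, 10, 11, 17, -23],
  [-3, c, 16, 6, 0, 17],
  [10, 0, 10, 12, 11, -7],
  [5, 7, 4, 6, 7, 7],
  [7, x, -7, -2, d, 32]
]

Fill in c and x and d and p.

The known cells in row 1 total 28, leaving 36 − 28 = 8 for the blank.
The known cells in column 5 total 43, leaving 36 − 43 = -7 for the blank.
The known cells in row 6 total 23, leaving 36 − 23 = 13 for the blank.
The known cells in row 3 total 36, leaving 36 − 36 = 0 for the blank.

c = 0, x = 13, d = -7, p = 8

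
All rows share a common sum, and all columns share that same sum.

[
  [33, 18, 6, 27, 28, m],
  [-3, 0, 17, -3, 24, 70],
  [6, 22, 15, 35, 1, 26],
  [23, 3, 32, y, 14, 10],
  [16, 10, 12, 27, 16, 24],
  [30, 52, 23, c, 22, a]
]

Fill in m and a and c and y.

Rows 2 and 3 both sum to 105, so that's the common total.
Row 4 has 23 + 3 + 32 + 14 + 10 = 82; the blank must be 105 − 82 = 23.
Column 4 has 27 − 3 + 35 + 23 + 27 = 109; the blank must be 105 − 109 = -4.
Row 6 has 30 + 52 + 23 − 4 + 22 = 123; the blank must be 105 − 123 = -18.
Row 1 has 33 + 18 + 6 + 27 + 28 = 112; the blank must be 105 − 112 = -7.

m = -7, a = -18, c = -4, y = 23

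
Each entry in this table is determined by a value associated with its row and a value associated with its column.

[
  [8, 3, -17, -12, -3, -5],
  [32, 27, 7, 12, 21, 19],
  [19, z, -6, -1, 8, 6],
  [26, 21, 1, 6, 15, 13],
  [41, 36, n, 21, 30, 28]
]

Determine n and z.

n = 16, z = 14

The difference between any two rows is the same in every column — this is an addition table with the headers hidden.
Row 5 minus row 1 is 21 − (-12) = 33, so its entry in column 3 is -17 + 33 = 16.
Row 3 minus row 1 is -1 − (-12) = 11, so its entry in column 2 is 3 + 11 = 14.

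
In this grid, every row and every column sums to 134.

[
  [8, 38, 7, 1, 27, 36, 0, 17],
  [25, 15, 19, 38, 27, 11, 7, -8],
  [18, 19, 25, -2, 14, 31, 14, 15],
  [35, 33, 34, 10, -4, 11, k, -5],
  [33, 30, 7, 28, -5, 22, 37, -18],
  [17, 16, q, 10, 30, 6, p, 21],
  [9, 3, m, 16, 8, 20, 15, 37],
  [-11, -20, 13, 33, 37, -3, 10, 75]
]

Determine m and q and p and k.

Row 7 has 9 + 3 + 16 + 8 + 20 + 15 + 37 = 108; the blank must be 134 − 108 = 26.
Row 4 has 35 + 33 + 34 + 10 − 4 + 11 − 5 = 114; the blank must be 134 − 114 = 20.
Column 7 has 0 + 7 + 14 + 20 + 37 + 15 + 10 = 103; the blank must be 134 − 103 = 31.
Row 6 has 17 + 16 + 10 + 30 + 6 + 31 + 21 = 131; the blank must be 134 − 131 = 3.

m = 26, q = 3, p = 31, k = 20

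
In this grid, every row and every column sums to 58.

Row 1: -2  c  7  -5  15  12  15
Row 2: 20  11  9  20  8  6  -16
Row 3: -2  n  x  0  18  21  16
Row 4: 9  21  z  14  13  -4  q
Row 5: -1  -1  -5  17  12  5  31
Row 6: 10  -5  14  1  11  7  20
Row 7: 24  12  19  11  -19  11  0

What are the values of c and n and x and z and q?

c = 16, n = 4, x = 1, z = 13, q = -8

Row 1 has -2 + 7 − 5 + 15 + 12 + 15 = 42; the blank must be 58 − 42 = 16.
Column 2 has 16 + 11 + 21 − 1 − 5 + 12 = 54; the blank must be 58 − 54 = 4.
Row 3 has -2 + 4 + 0 + 18 + 21 + 16 = 57; the blank must be 58 − 57 = 1.
Column 7 has 15 − 16 + 16 + 31 + 20 + 0 = 66; the blank must be 58 − 66 = -8.
Row 4 has 9 + 21 + 14 + 13 − 4 − 8 = 45; the blank must be 58 − 45 = 13.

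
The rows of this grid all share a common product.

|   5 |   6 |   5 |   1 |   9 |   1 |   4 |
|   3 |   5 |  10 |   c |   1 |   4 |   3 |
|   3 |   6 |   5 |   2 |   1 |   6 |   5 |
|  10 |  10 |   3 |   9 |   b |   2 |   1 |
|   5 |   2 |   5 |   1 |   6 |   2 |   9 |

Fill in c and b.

Rows 3 and 5 each multiply to 5400, so every row has product 5400.
Row 2: 3×5×10×1×4×3 = 1800, so the missing entry is 5400 ÷ 1800 = 3.
Row 4: 10×10×3×9×2×1 = 5400, so the missing entry is 5400 ÷ 5400 = 1.

c = 3, b = 1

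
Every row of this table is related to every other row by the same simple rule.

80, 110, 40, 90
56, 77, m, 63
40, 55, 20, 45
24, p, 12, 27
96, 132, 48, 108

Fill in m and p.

Each row is a constant multiple of every other row — this is a multiplication table with the headers hidden.
Row 2 is 63/90 = 7/10 times row 1, so its entry in column 3 is 40 × 7/10 = 28.
Row 4 is 27/90 = 3/10 times row 1, so its entry in column 2 is 110 × 3/10 = 33.

m = 28, p = 33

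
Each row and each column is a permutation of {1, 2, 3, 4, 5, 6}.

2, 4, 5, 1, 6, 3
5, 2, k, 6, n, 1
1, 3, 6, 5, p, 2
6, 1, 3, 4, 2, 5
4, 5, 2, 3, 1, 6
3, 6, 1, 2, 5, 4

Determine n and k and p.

n = 3, k = 4, p = 4

For row 3, column 5: row 3 already has {1, 2, 3, 5, 6}; that leaves 4.
Cell (2,3): column 3 already has {1, 2, 3, 5, 6} → 4.
For row 2, column 5: row 2 already has {1, 2, 4, 5, 6}; that leaves 3.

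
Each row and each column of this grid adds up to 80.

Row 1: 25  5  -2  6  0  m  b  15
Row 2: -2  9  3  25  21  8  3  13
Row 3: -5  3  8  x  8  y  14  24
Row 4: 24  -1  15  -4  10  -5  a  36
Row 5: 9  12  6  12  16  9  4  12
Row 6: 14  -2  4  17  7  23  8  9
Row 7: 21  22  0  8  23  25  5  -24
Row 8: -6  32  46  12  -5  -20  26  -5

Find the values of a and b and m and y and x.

Column 4 has 6 + 25 − 4 + 12 + 17 + 8 + 12 = 76; the blank must be 80 − 76 = 4.
Row 4 has 24 − 1 + 15 − 4 + 10 − 5 + 36 = 75; the blank must be 80 − 75 = 5.
Column 7 has 3 + 14 + 5 + 4 + 8 + 5 + 26 = 65; the blank must be 80 − 65 = 15.
Row 1 has 25 + 5 − 2 + 6 + 0 + 15 + 15 = 64; the blank must be 80 − 64 = 16.
Row 3 has -5 + 3 + 8 + 4 + 8 + 14 + 24 = 56; the blank must be 80 − 56 = 24.

a = 5, b = 15, m = 16, y = 24, x = 4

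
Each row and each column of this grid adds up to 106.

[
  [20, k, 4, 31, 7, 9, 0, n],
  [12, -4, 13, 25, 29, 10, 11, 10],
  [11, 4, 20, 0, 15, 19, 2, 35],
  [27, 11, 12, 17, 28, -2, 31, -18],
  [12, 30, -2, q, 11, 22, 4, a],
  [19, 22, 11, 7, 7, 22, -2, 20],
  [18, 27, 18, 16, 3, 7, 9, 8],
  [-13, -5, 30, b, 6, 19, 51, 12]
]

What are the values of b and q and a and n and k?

b = 6, q = 4, a = 25, n = 14, k = 21

Column 2 has -4 + 4 + 11 + 30 + 22 + 27 − 5 = 85; the blank must be 106 − 85 = 21.
Row 1 has 20 + 21 + 4 + 31 + 7 + 9 + 0 = 92; the blank must be 106 − 92 = 14.
Row 8 has -13 − 5 + 30 + 6 + 19 + 51 + 12 = 100; the blank must be 106 − 100 = 6.
Column 4 has 31 + 25 + 0 + 17 + 7 + 16 + 6 = 102; the blank must be 106 − 102 = 4.
Row 5 has 12 + 30 − 2 + 4 + 11 + 22 + 4 = 81; the blank must be 106 − 81 = 25.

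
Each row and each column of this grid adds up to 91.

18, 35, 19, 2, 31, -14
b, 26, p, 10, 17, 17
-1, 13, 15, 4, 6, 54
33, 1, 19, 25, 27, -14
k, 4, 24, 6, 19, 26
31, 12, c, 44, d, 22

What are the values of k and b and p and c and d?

k = 12, b = -2, p = 23, c = -9, d = -9

The known cells in row 5 total 79, leaving 91 − 79 = 12 for the blank.
The known cells in column 5 total 100, leaving 91 − 100 = -9 for the blank.
The known cells in column 1 total 93, leaving 91 − 93 = -2 for the blank.
The known cells in row 2 total 68, leaving 91 − 68 = 23 for the blank.
The known cells in row 6 total 100, leaving 91 − 100 = -9 for the blank.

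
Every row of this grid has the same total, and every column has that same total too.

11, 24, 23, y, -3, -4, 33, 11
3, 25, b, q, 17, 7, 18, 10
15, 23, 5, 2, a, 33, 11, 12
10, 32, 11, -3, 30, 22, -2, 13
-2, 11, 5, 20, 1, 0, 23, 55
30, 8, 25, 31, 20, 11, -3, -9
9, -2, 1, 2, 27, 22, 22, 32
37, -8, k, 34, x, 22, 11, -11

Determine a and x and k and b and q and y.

a = 12, x = 9, k = 19, b = 24, q = 9, y = 18

Rows 4 and 5 both sum to 113, so that's the common total.
Row 3: 15 + 23 + 5 + 2 + 33 + 11 + 12 = 101, so its missing entry is 113 − 101 = 12.
Column 5: -3 + 17 + 12 + 30 + 1 + 20 + 27 = 104, so its missing entry is 113 − 104 = 9.
Row 1: 11 + 24 + 23 − 3 − 4 + 33 + 11 = 95, so its missing entry is 113 − 95 = 18.
Row 8: 37 − 8 + 34 + 9 + 22 + 11 − 11 = 94, so its missing entry is 113 − 94 = 19.
Column 3: 23 + 5 + 11 + 5 + 25 + 1 + 19 = 89, so its missing entry is 113 − 89 = 24.
Row 2: 3 + 25 + 24 + 17 + 7 + 18 + 10 = 104, so its missing entry is 113 − 104 = 9.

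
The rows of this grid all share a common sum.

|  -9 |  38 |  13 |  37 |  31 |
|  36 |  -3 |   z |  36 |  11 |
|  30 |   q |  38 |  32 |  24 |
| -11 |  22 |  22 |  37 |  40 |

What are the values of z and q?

z = 30, q = -14

Rows 1 and 4 both add up to 110, so every row sums to 110.
Row 2: 36 − 3 + 36 + 11 = 80, so the missing entry is 110 − 80 = 30.
Row 3: 30 + 38 + 32 + 24 = 124, so the missing entry is 110 − 124 = -14.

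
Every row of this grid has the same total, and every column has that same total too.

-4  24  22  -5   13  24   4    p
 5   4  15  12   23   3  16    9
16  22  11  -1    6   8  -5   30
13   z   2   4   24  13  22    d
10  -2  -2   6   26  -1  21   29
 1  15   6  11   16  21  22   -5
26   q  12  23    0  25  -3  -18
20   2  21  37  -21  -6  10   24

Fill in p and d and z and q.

p = 9, d = 9, z = 0, q = 22

Rows 2 and 3 both sum to 87, so that's the common total.
Row 1 has -4 + 24 + 22 − 5 + 13 + 24 + 4 = 78; the blank must be 87 − 78 = 9.
Row 7 has 26 + 12 + 23 + 0 + 25 − 3 − 18 = 65; the blank must be 87 − 65 = 22.
Column 2 has 24 + 4 + 22 − 2 + 15 + 22 + 2 = 87; the blank must be 87 − 87 = 0.
Row 4 has 13 + 0 + 2 + 4 + 24 + 13 + 22 = 78; the blank must be 87 − 78 = 9.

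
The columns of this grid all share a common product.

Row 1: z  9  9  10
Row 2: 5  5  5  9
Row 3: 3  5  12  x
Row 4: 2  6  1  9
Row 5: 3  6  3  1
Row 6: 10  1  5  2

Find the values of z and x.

Columns 2 and 3 each multiply to 8100, so every column has product 8100.
Column 1: 5×3×2×3×10 = 900, so the missing entry is 8100 ÷ 900 = 9.
Column 4: 10×9×9×1×2 = 1620, so the missing entry is 8100 ÷ 1620 = 5.

z = 9, x = 5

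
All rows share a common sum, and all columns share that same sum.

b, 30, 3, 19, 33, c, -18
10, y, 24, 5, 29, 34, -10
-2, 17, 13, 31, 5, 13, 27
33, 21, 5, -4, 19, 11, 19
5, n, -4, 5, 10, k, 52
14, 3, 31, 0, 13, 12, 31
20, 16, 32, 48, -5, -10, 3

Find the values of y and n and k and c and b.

Rows 3 and 4 both sum to 104, so that's the common total.
Column 1: 10 − 2 + 33 + 5 + 14 + 20 = 80, so its missing entry is 104 − 80 = 24.
Row 2: 10 + 24 + 5 + 29 + 34 − 10 = 92, so its missing entry is 104 − 92 = 12.
Row 1: 24 + 30 + 3 + 19 + 33 − 18 = 91, so its missing entry is 104 − 91 = 13.
Column 6: 13 + 34 + 13 + 11 + 12 − 10 = 73, so its missing entry is 104 − 73 = 31.
Row 5: 5 − 4 + 5 + 10 + 31 + 52 = 99, so its missing entry is 104 − 99 = 5.

y = 12, n = 5, k = 31, c = 13, b = 24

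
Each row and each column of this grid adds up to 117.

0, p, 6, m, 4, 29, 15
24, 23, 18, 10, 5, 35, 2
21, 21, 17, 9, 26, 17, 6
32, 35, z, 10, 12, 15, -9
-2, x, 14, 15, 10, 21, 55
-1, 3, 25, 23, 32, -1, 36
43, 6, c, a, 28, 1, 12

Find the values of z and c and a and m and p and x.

z = 22, c = 15, a = 12, m = 38, p = 25, x = 4

Row 4 has 32 + 35 + 10 + 12 + 15 − 9 = 95; the blank must be 117 − 95 = 22.
Column 3 has 6 + 18 + 17 + 22 + 14 + 25 = 102; the blank must be 117 − 102 = 15.
Row 7 has 43 + 6 + 15 + 28 + 1 + 12 = 105; the blank must be 117 − 105 = 12.
Column 4 has 10 + 9 + 10 + 15 + 23 + 12 = 79; the blank must be 117 − 79 = 38.
Row 1 has 0 + 6 + 38 + 4 + 29 + 15 = 92; the blank must be 117 − 92 = 25.
Row 5 has -2 + 14 + 15 + 10 + 21 + 55 = 113; the blank must be 117 − 113 = 4.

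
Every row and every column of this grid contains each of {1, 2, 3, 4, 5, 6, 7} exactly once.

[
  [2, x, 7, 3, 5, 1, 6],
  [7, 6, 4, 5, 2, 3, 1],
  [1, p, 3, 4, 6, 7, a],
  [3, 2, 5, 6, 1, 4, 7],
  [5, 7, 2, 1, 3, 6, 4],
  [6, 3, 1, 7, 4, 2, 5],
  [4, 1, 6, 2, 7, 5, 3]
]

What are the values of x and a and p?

Cell (1,2): row 1 already has {1, 2, 3, 5, 6, 7} → 4.
At (row 3, col 7): column 7 already has {1, 3, 4, 5, 6, 7}, so the value is 2.
Cell (3,2): row 3 already has {1, 2, 3, 4, 6, 7} → 5.

x = 4, a = 2, p = 5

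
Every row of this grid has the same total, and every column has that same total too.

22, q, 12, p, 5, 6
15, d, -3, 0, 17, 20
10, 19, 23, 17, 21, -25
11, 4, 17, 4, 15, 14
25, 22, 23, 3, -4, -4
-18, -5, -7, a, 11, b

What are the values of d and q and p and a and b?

d = 16, q = 9, p = 11, a = 30, b = 54

Rows 3 and 4 both sum to 65, so that's the common total.
Column 6 has 6 + 20 − 25 + 14 − 4 = 11; the blank must be 65 − 11 = 54.
Row 2 has 15 − 3 + 0 + 17 + 20 = 49; the blank must be 65 − 49 = 16.
Column 2 has 16 + 19 + 4 + 22 − 5 = 56; the blank must be 65 − 56 = 9.
Row 1 has 22 + 9 + 12 + 5 + 6 = 54; the blank must be 65 − 54 = 11.
Row 6 has -18 − 5 − 7 + 11 + 54 = 35; the blank must be 65 − 35 = 30.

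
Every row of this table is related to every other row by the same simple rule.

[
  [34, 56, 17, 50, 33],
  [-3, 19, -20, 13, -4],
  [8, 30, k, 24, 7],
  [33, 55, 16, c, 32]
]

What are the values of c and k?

c = 49, k = -9

The difference between any two rows is the same in every column — this is an addition table with the headers hidden.
Row 4 minus row 1 is 33 − 34 = -1, so its entry in column 4 is 50 + (-1) = 49.
Row 3 minus row 1 is 8 − 34 = -26, so its entry in column 3 is 17 + (-26) = -9.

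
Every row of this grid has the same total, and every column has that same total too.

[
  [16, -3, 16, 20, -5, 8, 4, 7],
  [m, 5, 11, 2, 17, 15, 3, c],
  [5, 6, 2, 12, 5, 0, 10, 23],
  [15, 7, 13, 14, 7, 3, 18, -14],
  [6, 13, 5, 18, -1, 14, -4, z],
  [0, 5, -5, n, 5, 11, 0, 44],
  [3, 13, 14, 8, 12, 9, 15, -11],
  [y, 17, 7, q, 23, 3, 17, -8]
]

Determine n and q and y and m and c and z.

n = 3, q = -14, y = 18, m = 0, c = 10, z = 12

Rows 1 and 3 both sum to 63, so that's the common total.
Row 6: 0 + 5 − 5 + 5 + 11 + 0 + 44 = 60, so its missing entry is 63 − 60 = 3.
Column 4: 20 + 2 + 12 + 14 + 18 + 3 + 8 = 77, so its missing entry is 63 − 77 = -14.
Row 8: 17 + 7 − 14 + 23 + 3 + 17 − 8 = 45, so its missing entry is 63 − 45 = 18.
Column 1: 16 + 5 + 15 + 6 + 0 + 3 + 18 = 63, so its missing entry is 63 − 63 = 0.
Row 2: 0 + 5 + 11 + 2 + 17 + 15 + 3 = 53, so its missing entry is 63 − 53 = 10.
Row 5: 6 + 13 + 5 + 18 − 1 + 14 − 4 = 51, so its missing entry is 63 − 51 = 12.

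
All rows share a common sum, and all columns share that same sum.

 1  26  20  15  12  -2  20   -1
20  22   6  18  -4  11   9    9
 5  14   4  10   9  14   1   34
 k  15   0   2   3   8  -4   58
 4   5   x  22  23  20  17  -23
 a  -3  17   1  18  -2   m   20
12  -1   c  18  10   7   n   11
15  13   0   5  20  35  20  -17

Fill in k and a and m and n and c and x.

Rows 1 and 2 both sum to 91, so that's the common total.
Row 5 has 4 + 5 + 22 + 23 + 20 + 17 − 23 = 68; the blank must be 91 − 68 = 23.
Column 3 has 20 + 6 + 4 + 0 + 23 + 17 + 0 = 70; the blank must be 91 − 70 = 21.
Row 4 has 15 + 0 + 2 + 3 + 8 − 4 + 58 = 82; the blank must be 91 − 82 = 9.
Column 1 has 1 + 20 + 5 + 9 + 4 + 12 + 15 = 66; the blank must be 91 − 66 = 25.
Row 6 has 25 − 3 + 17 + 1 + 18 − 2 + 20 = 76; the blank must be 91 − 76 = 15.
Row 7 has 12 − 1 + 21 + 18 + 10 + 7 + 11 = 78; the blank must be 91 − 78 = 13.

k = 9, a = 25, m = 15, n = 13, c = 21, x = 23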